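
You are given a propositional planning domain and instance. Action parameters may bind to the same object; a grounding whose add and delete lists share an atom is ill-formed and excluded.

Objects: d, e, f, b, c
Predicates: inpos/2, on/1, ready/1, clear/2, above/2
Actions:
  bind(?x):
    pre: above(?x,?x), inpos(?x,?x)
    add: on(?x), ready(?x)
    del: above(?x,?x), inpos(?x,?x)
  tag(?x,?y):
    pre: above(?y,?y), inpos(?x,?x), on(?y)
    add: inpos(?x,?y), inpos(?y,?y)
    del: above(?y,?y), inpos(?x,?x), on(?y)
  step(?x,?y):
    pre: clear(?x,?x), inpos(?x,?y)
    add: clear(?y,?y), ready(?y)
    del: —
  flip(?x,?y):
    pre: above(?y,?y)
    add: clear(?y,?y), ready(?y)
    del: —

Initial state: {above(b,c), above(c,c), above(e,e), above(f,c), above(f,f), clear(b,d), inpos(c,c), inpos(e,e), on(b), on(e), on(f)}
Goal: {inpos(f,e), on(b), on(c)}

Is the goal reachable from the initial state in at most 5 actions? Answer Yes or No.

1. bind(c)  →  {above(b,c), above(e,e), above(f,c), above(f,f), clear(b,d), inpos(e,e), on(b), on(c), on(e), on(f), ready(c)}
2. tag(e,f)  →  {above(b,c), above(e,e), above(f,c), clear(b,d), inpos(e,f), inpos(f,f), on(b), on(c), on(e), ready(c)}
3. tag(f,e)  →  {above(b,c), above(f,c), clear(b,d), inpos(e,e), inpos(e,f), inpos(f,e), on(b), on(c), ready(c)}
optimal plan length = 3; 3 ≤ 5

Yes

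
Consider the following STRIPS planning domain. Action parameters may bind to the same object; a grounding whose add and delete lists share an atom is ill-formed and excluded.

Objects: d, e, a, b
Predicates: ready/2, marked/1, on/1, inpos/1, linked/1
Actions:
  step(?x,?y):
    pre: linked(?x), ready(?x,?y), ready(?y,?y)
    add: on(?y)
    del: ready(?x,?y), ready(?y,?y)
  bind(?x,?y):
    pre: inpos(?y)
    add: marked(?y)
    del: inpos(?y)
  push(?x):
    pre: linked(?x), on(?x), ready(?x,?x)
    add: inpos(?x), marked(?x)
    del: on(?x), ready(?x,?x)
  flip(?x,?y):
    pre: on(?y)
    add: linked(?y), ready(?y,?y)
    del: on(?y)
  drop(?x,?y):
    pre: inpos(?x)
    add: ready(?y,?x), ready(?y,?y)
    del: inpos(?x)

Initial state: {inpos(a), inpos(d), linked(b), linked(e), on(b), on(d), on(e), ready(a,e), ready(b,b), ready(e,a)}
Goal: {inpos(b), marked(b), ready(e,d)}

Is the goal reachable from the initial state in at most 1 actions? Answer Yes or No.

No

1. push(b)  →  {inpos(a), inpos(b), inpos(d), linked(b), linked(e), marked(b), on(d), on(e), ready(a,e), ready(e,a)}
2. drop(d,e)  →  {inpos(a), inpos(b), linked(b), linked(e), marked(b), on(d), on(e), ready(a,e), ready(e,a), ready(e,d), ready(e,e)}
optimal plan length = 2; 2 > 1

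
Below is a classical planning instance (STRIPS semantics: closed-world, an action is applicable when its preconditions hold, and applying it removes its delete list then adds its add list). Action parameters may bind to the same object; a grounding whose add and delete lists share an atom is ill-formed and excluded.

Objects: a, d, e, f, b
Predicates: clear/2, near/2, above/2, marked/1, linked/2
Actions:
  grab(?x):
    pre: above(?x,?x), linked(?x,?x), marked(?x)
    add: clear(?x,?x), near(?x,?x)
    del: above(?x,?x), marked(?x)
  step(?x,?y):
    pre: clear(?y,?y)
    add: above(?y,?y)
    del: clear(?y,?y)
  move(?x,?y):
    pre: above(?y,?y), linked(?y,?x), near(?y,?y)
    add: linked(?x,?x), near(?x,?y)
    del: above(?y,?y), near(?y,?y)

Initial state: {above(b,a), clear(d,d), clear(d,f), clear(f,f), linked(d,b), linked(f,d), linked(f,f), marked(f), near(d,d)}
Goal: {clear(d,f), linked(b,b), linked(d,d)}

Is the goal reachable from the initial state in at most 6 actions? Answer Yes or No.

1. step(a,d)  →  {above(b,a), above(d,d), clear(d,f), clear(f,f), linked(d,b), linked(f,d), linked(f,f), marked(f), near(d,d)}
2. step(a,f)  →  {above(b,a), above(d,d), above(f,f), clear(d,f), linked(d,b), linked(f,d), linked(f,f), marked(f), near(d,d)}
3. grab(f)  →  {above(b,a), above(d,d), clear(d,f), clear(f,f), linked(d,b), linked(f,d), linked(f,f), near(d,d), near(f,f)}
4. step(a,f)  →  {above(b,a), above(d,d), above(f,f), clear(d,f), linked(d,b), linked(f,d), linked(f,f), near(d,d), near(f,f)}
5. move(d,f)  →  {above(b,a), above(d,d), clear(d,f), linked(d,b), linked(d,d), linked(f,d), linked(f,f), near(d,d), near(d,f)}
6. move(b,d)  →  {above(b,a), clear(d,f), linked(b,b), linked(d,b), linked(d,d), linked(f,d), linked(f,f), near(b,d), near(d,f)}
optimal plan length = 6; 6 ≤ 6

Yes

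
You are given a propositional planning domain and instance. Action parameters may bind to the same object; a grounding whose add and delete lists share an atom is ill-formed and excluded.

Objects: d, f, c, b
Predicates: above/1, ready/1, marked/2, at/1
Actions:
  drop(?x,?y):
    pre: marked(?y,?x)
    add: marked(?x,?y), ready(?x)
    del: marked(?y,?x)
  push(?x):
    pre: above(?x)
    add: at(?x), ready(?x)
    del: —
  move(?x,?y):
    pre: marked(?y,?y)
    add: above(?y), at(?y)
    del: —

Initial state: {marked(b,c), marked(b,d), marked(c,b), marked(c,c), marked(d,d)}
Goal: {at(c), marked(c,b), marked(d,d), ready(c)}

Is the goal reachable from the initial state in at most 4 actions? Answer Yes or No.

1. drop(c,b)  →  {marked(b,d), marked(c,b), marked(c,c), marked(d,d), ready(c)}
2. move(d,c)  →  {above(c), at(c), marked(b,d), marked(c,b), marked(c,c), marked(d,d), ready(c)}
optimal plan length = 2; 2 ≤ 4

Yes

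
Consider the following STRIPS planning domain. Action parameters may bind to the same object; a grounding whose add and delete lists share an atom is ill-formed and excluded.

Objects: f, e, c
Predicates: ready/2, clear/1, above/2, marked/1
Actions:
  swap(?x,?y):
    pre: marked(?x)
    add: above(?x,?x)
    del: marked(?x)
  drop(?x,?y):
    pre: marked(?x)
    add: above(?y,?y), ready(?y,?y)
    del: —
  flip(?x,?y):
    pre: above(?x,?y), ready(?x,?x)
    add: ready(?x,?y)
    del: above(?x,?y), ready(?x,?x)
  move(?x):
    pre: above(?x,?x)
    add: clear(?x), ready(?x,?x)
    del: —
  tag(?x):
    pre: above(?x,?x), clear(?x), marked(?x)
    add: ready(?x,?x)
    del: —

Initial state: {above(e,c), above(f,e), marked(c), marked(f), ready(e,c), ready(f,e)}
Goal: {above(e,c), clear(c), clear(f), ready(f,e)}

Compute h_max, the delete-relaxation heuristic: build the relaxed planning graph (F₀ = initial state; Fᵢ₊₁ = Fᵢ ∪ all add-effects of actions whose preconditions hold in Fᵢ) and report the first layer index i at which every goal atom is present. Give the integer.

F0 = init (6 atoms)
F1 = F0 ∪ {above(c,c), above(e,e), above(f,f), ready(c,c), ready(e,e), ready(f,f)}  (12 atoms)
F2 = F1 ∪ {clear(c), clear(e), clear(f)}  (15 atoms)
goal ⊆ F2  ⇒  h_max = 2

2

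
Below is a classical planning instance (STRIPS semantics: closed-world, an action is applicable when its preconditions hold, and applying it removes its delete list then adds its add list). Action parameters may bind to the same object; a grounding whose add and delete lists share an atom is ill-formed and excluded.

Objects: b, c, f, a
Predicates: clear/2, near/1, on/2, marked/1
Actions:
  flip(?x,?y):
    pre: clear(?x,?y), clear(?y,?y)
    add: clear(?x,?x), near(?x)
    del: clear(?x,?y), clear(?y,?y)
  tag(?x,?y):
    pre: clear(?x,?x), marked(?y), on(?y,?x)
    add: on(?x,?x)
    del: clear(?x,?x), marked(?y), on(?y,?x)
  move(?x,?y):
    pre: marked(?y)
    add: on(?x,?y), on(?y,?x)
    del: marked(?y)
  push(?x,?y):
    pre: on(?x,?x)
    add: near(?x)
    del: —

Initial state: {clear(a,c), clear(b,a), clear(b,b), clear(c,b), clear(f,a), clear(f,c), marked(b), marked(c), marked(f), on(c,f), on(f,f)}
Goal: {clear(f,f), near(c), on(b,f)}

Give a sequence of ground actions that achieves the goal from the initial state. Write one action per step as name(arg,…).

flip(c,b); flip(f,c); move(b,f)

1. flip(c,b)  →  {clear(a,c), clear(b,a), clear(c,c), clear(f,a), clear(f,c), marked(b), marked(c), marked(f), near(c), on(c,f), on(f,f)}
2. flip(f,c)  →  {clear(a,c), clear(b,a), clear(f,a), clear(f,f), marked(b), marked(c), marked(f), near(c), near(f), on(c,f), on(f,f)}
3. move(b,f)  →  {clear(a,c), clear(b,a), clear(f,a), clear(f,f), marked(b), marked(c), near(c), near(f), on(b,f), on(c,f), on(f,b), on(f,f)}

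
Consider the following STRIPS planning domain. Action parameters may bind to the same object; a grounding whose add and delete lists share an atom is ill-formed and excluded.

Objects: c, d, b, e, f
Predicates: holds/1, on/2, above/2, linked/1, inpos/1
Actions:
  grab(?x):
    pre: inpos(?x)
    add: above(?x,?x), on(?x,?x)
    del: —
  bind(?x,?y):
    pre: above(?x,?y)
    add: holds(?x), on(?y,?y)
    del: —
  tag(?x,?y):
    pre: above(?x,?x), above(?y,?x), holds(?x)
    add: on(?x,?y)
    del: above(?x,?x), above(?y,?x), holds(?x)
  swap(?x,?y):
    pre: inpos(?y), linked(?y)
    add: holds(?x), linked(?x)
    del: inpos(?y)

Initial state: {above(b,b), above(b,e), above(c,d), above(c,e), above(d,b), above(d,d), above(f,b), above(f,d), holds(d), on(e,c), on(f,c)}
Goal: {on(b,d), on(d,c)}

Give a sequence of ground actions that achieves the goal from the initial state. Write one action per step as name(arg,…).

bind(b,b); tag(d,c); tag(b,d)

1. bind(b,b)  →  {above(b,b), above(b,e), above(c,d), above(c,e), above(d,b), above(d,d), above(f,b), above(f,d), holds(b), holds(d), on(b,b), on(e,c), on(f,c)}
2. tag(d,c)  →  {above(b,b), above(b,e), above(c,e), above(d,b), above(f,b), above(f,d), holds(b), on(b,b), on(d,c), on(e,c), on(f,c)}
3. tag(b,d)  →  {above(b,e), above(c,e), above(f,b), above(f,d), on(b,b), on(b,d), on(d,c), on(e,c), on(f,c)}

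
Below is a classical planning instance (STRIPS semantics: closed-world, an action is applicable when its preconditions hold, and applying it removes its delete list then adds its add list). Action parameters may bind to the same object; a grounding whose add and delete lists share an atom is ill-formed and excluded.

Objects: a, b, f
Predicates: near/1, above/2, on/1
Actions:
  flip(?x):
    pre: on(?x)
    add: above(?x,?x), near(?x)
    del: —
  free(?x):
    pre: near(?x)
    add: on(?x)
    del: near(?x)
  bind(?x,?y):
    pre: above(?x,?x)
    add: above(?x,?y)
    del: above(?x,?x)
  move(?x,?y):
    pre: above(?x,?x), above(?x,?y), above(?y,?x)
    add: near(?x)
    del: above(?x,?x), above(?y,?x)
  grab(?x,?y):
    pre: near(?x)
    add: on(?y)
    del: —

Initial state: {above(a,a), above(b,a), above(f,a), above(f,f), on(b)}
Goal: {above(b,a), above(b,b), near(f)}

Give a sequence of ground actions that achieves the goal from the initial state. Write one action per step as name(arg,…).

1. flip(b)  →  {above(a,a), above(b,a), above(b,b), above(f,a), above(f,f), near(b), on(b)}
2. move(f,f)  →  {above(a,a), above(b,a), above(b,b), above(f,a), near(b), near(f), on(b)}

flip(b); move(f,f)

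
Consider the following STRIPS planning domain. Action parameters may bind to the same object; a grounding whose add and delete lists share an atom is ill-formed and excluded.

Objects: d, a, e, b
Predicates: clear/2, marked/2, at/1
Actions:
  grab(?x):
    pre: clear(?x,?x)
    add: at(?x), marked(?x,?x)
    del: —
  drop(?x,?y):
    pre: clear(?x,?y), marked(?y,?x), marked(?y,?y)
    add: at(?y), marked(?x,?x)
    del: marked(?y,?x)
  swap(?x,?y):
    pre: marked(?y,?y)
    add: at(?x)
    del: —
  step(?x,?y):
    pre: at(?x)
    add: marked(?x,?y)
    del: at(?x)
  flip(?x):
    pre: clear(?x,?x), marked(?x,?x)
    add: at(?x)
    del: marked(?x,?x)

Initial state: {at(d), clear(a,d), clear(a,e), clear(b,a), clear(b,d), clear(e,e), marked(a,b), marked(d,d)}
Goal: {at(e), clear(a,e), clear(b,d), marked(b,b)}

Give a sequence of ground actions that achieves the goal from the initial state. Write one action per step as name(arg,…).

1. grab(e)  →  {at(d), at(e), clear(a,d), clear(a,e), clear(b,a), clear(b,d), clear(e,e), marked(a,b), marked(d,d), marked(e,e)}
2. swap(b,d)  →  {at(b), at(d), at(e), clear(a,d), clear(a,e), clear(b,a), clear(b,d), clear(e,e), marked(a,b), marked(d,d), marked(e,e)}
3. step(b,b)  →  {at(d), at(e), clear(a,d), clear(a,e), clear(b,a), clear(b,d), clear(e,e), marked(a,b), marked(b,b), marked(d,d), marked(e,e)}

grab(e); swap(b,d); step(b,b)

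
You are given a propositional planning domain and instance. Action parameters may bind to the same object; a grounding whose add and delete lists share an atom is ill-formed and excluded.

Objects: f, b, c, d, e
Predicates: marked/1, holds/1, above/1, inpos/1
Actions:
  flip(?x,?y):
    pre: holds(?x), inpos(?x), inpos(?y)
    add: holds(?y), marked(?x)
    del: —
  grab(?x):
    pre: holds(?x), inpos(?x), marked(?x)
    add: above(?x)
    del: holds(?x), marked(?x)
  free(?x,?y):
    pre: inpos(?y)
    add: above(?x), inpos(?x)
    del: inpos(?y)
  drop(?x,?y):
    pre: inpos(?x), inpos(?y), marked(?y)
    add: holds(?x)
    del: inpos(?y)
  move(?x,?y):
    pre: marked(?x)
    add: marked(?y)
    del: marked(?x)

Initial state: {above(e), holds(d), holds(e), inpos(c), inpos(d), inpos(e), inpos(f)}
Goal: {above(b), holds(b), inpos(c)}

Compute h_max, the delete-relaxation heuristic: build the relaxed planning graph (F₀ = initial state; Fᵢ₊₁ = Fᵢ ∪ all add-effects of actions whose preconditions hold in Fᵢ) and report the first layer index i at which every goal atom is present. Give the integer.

F0 = init (7 atoms)
F1 = F0 ∪ {above(b), above(c), above(d), above(f), holds(c), holds(f), inpos(b), marked(d), marked(e)}  (16 atoms)
F2 = F1 ∪ {holds(b), marked(b), marked(c), marked(f)}  (20 atoms)
goal ⊆ F2  ⇒  h_max = 2

2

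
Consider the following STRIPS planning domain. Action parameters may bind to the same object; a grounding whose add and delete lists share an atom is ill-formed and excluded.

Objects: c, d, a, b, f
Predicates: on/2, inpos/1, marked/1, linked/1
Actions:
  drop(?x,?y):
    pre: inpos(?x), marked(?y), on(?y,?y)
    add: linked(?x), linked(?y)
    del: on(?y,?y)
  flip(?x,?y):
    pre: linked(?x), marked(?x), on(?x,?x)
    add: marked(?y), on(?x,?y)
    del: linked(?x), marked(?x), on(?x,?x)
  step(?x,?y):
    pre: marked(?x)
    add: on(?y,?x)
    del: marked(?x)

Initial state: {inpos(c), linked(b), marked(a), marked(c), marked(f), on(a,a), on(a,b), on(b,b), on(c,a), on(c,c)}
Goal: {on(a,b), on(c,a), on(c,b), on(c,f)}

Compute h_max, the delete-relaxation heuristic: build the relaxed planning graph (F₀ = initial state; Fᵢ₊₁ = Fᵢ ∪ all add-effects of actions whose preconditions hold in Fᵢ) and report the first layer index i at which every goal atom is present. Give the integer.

F0 = init (10 atoms)
F1 = F0 ∪ {linked(a), linked(c), on(a,c), on(a,f), on(b,a), on(b,c), on(b,f), on(c,f), on(d,a), on(d,c), on(d,f), on(f,a), on(f,c), on(f,f)}  (24 atoms)
F2 = F1 ∪ {linked(f), marked(b), marked(d), on(a,d), on(c,b), on(c,d)}  (30 atoms)
goal ⊆ F2  ⇒  h_max = 2

2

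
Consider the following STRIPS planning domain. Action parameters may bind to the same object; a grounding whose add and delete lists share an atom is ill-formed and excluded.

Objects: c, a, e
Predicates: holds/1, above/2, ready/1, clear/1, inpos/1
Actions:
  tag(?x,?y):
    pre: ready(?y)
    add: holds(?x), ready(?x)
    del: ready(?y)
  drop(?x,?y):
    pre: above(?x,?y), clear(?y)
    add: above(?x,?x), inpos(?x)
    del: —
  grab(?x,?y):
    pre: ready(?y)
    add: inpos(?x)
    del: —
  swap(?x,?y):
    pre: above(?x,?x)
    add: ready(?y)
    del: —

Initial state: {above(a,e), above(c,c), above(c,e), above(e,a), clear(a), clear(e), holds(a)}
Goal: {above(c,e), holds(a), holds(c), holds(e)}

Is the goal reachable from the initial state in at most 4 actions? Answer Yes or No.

Yes

1. swap(c,c)  →  {above(a,e), above(c,c), above(c,e), above(e,a), clear(a), clear(e), holds(a), ready(c)}
2. tag(e,c)  →  {above(a,e), above(c,c), above(c,e), above(e,a), clear(a), clear(e), holds(a), holds(e), ready(e)}
3. tag(c,e)  →  {above(a,e), above(c,c), above(c,e), above(e,a), clear(a), clear(e), holds(a), holds(c), holds(e), ready(c)}
optimal plan length = 3; 3 ≤ 4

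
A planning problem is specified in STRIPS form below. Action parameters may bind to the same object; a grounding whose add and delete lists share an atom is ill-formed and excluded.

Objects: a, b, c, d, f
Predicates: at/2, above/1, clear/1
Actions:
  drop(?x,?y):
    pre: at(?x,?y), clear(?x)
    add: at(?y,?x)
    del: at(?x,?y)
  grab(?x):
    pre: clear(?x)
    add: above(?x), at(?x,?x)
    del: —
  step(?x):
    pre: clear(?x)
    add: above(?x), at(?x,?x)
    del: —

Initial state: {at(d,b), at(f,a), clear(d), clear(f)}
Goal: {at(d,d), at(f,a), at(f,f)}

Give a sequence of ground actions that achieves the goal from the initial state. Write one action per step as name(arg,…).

grab(d); grab(f)

1. grab(d)  →  {above(d), at(d,b), at(d,d), at(f,a), clear(d), clear(f)}
2. grab(f)  →  {above(d), above(f), at(d,b), at(d,d), at(f,a), at(f,f), clear(d), clear(f)}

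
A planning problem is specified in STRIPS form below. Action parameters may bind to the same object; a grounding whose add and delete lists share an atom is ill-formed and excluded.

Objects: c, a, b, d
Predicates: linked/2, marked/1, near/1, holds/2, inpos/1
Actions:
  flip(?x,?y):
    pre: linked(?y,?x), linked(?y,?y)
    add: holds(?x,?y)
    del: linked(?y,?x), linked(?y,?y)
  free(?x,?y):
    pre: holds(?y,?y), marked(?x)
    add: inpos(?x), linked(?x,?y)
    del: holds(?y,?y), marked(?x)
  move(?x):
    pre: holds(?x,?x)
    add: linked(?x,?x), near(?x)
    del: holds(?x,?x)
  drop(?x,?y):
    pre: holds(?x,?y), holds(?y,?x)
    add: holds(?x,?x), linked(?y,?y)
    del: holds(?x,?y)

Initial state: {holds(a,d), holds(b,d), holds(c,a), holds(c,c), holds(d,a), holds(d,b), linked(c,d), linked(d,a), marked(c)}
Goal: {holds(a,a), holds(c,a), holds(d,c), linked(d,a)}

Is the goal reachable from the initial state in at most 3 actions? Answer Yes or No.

Yes

1. free(c,c)  →  {holds(a,d), holds(b,d), holds(c,a), holds(d,a), holds(d,b), inpos(c), linked(c,c), linked(c,d), linked(d,a)}
2. flip(d,c)  →  {holds(a,d), holds(b,d), holds(c,a), holds(d,a), holds(d,b), holds(d,c), inpos(c), linked(d,a)}
3. drop(a,d)  →  {holds(a,a), holds(b,d), holds(c,a), holds(d,a), holds(d,b), holds(d,c), inpos(c), linked(d,a), linked(d,d)}
optimal plan length = 3; 3 ≤ 3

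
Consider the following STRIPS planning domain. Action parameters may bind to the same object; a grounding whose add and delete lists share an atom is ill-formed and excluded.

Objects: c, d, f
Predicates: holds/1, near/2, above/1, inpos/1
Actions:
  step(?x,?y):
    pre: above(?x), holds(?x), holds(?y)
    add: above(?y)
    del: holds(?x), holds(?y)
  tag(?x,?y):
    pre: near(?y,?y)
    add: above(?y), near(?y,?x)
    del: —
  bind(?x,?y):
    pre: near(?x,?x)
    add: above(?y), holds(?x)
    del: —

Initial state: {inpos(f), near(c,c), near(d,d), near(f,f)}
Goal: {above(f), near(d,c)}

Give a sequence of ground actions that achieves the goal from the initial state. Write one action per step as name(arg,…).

1. tag(c,d)  →  {above(d), inpos(f), near(c,c), near(d,c), near(d,d), near(f,f)}
2. tag(c,f)  →  {above(d), above(f), inpos(f), near(c,c), near(d,c), near(d,d), near(f,c), near(f,f)}

tag(c,d); tag(c,f)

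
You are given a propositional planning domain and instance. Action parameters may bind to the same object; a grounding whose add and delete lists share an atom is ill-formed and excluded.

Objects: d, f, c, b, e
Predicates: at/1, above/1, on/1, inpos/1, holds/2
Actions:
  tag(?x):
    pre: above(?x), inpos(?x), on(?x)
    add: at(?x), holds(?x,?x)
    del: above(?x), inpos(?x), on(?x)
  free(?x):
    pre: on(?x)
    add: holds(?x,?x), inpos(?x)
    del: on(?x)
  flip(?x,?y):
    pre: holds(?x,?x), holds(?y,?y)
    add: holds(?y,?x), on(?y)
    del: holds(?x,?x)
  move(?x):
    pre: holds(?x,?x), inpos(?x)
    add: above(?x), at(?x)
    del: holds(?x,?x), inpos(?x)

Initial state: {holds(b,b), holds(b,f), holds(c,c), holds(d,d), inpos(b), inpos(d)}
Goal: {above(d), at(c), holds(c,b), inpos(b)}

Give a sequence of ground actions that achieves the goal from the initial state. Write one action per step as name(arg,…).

flip(b,c); free(c); move(d); move(c)

1. flip(b,c)  →  {holds(b,f), holds(c,b), holds(c,c), holds(d,d), inpos(b), inpos(d), on(c)}
2. free(c)  →  {holds(b,f), holds(c,b), holds(c,c), holds(d,d), inpos(b), inpos(c), inpos(d)}
3. move(d)  →  {above(d), at(d), holds(b,f), holds(c,b), holds(c,c), inpos(b), inpos(c)}
4. move(c)  →  {above(c), above(d), at(c), at(d), holds(b,f), holds(c,b), inpos(b)}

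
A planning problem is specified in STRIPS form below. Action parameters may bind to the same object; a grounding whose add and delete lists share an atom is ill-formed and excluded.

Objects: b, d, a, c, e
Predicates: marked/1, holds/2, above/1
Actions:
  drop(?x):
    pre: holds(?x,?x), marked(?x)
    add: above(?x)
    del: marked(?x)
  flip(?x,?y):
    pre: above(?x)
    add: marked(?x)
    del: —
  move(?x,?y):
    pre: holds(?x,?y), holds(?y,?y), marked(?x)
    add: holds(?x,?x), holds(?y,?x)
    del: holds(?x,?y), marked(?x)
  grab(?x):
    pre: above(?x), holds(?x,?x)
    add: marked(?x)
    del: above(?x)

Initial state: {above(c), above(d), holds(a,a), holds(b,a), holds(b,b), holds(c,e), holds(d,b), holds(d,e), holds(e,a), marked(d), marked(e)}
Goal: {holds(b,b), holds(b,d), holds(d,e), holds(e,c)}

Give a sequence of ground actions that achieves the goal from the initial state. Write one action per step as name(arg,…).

1. flip(c,b)  →  {above(c), above(d), holds(a,a), holds(b,a), holds(b,b), holds(c,e), holds(d,b), holds(d,e), holds(e,a), marked(c), marked(d), marked(e)}
2. move(d,b)  →  {above(c), above(d), holds(a,a), holds(b,a), holds(b,b), holds(b,d), holds(c,e), holds(d,d), holds(d,e), holds(e,a), marked(c), marked(e)}
3. move(e,a)  →  {above(c), above(d), holds(a,a), holds(a,e), holds(b,a), holds(b,b), holds(b,d), holds(c,e), holds(d,d), holds(d,e), holds(e,e), marked(c)}
4. move(c,e)  →  {above(c), above(d), holds(a,a), holds(a,e), holds(b,a), holds(b,b), holds(b,d), holds(c,c), holds(d,d), holds(d,e), holds(e,c), holds(e,e)}

flip(c,b); move(d,b); move(e,a); move(c,e)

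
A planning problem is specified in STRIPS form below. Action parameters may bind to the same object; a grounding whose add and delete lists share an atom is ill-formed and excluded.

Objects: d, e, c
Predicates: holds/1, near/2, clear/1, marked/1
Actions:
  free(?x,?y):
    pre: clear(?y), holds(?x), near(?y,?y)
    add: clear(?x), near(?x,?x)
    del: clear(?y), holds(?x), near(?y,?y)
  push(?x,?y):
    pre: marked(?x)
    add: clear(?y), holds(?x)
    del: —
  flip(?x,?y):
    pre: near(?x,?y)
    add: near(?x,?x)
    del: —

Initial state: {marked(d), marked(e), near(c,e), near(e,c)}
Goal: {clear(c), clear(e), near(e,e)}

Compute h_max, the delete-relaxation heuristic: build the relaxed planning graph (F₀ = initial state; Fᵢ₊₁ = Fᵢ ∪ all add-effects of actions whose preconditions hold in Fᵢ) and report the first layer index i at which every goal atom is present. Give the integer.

F0 = init (4 atoms)
F1 = F0 ∪ {clear(c), clear(d), clear(e), holds(d), holds(e), near(c,c), near(e,e)}  (11 atoms)
goal ⊆ F1  ⇒  h_max = 1

1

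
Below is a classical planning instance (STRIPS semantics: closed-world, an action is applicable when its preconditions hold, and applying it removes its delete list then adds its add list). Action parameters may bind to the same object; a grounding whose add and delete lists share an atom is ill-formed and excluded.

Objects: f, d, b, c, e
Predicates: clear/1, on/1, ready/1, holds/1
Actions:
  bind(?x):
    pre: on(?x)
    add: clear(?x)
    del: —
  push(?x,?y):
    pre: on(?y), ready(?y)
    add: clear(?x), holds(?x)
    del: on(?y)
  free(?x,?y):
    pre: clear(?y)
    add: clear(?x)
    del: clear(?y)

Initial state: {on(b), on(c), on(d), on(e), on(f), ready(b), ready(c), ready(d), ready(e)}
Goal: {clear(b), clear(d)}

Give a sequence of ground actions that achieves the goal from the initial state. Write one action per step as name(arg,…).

1. bind(d)  →  {clear(d), on(b), on(c), on(d), on(e), on(f), ready(b), ready(c), ready(d), ready(e)}
2. bind(b)  →  {clear(b), clear(d), on(b), on(c), on(d), on(e), on(f), ready(b), ready(c), ready(d), ready(e)}

bind(d); bind(b)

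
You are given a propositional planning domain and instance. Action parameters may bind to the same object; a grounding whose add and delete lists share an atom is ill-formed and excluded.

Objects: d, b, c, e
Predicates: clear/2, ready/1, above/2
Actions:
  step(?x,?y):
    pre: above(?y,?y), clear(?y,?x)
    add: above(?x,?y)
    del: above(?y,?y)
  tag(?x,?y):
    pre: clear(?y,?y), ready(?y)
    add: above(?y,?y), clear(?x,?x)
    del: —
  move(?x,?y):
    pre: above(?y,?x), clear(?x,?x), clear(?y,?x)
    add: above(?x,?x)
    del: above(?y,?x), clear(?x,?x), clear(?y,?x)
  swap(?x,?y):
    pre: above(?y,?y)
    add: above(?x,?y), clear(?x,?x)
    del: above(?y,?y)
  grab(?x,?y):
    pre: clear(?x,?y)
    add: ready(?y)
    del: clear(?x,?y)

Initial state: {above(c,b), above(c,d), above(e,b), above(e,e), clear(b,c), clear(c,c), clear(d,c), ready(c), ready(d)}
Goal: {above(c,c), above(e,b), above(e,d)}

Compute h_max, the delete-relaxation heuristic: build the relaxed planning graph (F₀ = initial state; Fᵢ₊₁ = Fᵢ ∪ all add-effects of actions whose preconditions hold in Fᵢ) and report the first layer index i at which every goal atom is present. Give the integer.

F0 = init (9 atoms)
F1 = F0 ∪ {above(b,e), above(c,c), above(c,e), above(d,e), clear(b,b), clear(d,d), clear(e,e)}  (16 atoms)
F2 = F1 ∪ {above(b,c), above(d,c), above(d,d), above(e,c), ready(b), ready(e)}  (22 atoms)
F3 = F2 ∪ {above(b,b), above(b,d), above(e,d)}  (25 atoms)
goal ⊆ F3  ⇒  h_max = 3

3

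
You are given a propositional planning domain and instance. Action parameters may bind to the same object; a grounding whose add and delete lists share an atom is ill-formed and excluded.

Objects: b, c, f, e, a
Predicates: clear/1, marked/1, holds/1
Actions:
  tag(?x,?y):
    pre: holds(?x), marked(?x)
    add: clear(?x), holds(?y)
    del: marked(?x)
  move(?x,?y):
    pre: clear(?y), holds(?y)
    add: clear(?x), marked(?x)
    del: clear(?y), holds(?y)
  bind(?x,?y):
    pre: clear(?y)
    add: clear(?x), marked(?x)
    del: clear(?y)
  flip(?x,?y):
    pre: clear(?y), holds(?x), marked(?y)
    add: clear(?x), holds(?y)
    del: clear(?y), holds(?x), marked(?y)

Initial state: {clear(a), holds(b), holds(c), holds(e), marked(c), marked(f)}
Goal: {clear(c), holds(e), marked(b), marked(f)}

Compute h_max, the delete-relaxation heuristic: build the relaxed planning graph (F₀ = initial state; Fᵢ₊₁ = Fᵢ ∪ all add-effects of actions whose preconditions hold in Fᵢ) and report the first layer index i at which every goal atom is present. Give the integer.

1

F0 = init (6 atoms)
F1 = F0 ∪ {clear(b), clear(c), clear(e), clear(f), holds(a), holds(f), marked(b), marked(e)}  (14 atoms)
goal ⊆ F1  ⇒  h_max = 1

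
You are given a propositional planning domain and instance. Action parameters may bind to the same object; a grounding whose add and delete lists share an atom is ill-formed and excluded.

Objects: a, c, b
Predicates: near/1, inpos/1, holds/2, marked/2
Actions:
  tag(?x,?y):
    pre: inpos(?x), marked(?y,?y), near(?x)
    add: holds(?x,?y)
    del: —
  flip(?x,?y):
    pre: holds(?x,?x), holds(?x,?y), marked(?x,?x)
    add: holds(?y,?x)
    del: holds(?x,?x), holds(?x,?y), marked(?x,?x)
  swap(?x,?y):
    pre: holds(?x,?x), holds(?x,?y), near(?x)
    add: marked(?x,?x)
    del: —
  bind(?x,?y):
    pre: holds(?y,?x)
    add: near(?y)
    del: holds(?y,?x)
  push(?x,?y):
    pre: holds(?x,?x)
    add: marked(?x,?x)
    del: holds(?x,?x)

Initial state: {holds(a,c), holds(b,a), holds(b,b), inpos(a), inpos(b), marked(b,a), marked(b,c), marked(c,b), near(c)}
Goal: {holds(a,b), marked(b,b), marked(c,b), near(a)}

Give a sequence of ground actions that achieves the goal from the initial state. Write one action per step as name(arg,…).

1. bind(c,a)  →  {holds(b,a), holds(b,b), inpos(a), inpos(b), marked(b,a), marked(b,c), marked(c,b), near(a), near(c)}
2. push(b,a)  →  {holds(b,a), inpos(a), inpos(b), marked(b,a), marked(b,b), marked(b,c), marked(c,b), near(a), near(c)}
3. tag(a,b)  →  {holds(a,b), holds(b,a), inpos(a), inpos(b), marked(b,a), marked(b,b), marked(b,c), marked(c,b), near(a), near(c)}

bind(c,a); push(b,a); tag(a,b)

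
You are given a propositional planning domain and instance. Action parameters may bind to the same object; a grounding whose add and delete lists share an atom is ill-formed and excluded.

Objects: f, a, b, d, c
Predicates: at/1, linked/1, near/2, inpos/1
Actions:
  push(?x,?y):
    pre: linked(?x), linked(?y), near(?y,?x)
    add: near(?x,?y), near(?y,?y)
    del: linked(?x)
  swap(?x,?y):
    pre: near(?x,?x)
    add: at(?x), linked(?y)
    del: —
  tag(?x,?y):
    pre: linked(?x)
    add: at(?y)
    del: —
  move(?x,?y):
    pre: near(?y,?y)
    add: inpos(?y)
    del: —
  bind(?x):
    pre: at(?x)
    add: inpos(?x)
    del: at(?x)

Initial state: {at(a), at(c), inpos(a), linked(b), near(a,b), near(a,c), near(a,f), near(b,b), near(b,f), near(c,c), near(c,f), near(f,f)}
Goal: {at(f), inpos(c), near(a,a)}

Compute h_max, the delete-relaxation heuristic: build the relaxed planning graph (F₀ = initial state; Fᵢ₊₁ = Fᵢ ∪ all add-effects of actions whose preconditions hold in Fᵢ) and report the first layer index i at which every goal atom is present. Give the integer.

F0 = init (12 atoms)
F1 = F0 ∪ {at(b), at(d), at(f), inpos(b), inpos(c), inpos(f), linked(a), linked(c), linked(d), linked(f)}  (22 atoms)
F2 = F1 ∪ {inpos(d), near(a,a), near(b,a), near(c,a), near(f,a), near(f,b), near(f,c)}  (29 atoms)
goal ⊆ F2  ⇒  h_max = 2

2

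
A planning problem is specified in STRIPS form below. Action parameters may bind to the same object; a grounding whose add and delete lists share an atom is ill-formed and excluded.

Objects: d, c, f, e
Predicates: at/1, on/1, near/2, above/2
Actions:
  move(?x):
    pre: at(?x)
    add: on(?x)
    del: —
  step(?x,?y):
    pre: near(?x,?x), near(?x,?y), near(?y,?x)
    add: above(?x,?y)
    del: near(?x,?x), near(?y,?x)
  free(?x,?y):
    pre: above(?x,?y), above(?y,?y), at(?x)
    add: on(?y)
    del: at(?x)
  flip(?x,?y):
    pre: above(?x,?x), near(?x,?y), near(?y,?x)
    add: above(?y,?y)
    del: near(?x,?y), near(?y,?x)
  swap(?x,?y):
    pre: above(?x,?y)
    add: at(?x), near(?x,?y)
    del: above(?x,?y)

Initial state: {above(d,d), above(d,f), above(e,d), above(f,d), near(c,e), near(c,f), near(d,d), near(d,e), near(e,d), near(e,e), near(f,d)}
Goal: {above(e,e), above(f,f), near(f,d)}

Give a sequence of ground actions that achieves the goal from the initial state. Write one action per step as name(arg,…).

1. step(e,e)  →  {above(d,d), above(d,f), above(e,d), above(e,e), above(f,d), near(c,e), near(c,f), near(d,d), near(d,e), near(e,d), near(f,d)}
2. swap(d,f)  →  {above(d,d), above(e,d), above(e,e), above(f,d), at(d), near(c,e), near(c,f), near(d,d), near(d,e), near(d,f), near(e,d), near(f,d)}
3. flip(d,f)  →  {above(d,d), above(e,d), above(e,e), above(f,d), above(f,f), at(d), near(c,e), near(c,f), near(d,d), near(d,e), near(e,d)}
4. swap(f,d)  →  {above(d,d), above(e,d), above(e,e), above(f,f), at(d), at(f), near(c,e), near(c,f), near(d,d), near(d,e), near(e,d), near(f,d)}

step(e,e); swap(d,f); flip(d,f); swap(f,d)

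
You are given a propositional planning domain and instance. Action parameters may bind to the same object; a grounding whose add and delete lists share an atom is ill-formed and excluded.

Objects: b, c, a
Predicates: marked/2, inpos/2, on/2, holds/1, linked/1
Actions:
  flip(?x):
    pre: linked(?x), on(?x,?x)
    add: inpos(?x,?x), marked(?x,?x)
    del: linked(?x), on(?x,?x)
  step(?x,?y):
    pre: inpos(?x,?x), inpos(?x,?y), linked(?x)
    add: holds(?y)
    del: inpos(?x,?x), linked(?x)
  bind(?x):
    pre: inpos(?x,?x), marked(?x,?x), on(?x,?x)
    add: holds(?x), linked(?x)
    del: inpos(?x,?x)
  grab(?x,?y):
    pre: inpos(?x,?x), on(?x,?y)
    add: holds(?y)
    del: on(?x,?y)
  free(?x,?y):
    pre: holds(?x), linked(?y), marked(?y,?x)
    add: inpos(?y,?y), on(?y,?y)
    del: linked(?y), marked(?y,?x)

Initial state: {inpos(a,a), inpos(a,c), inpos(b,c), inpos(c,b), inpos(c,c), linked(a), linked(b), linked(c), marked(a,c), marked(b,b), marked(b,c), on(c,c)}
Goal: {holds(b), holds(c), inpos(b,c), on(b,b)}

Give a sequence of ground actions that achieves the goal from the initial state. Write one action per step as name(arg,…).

1. step(c,b)  →  {holds(b), inpos(a,a), inpos(a,c), inpos(b,c), inpos(c,b), linked(a), linked(b), marked(a,c), marked(b,b), marked(b,c), on(c,c)}
2. step(a,c)  →  {holds(b), holds(c), inpos(a,c), inpos(b,c), inpos(c,b), linked(b), marked(a,c), marked(b,b), marked(b,c), on(c,c)}
3. free(b,b)  →  {holds(b), holds(c), inpos(a,c), inpos(b,b), inpos(b,c), inpos(c,b), marked(a,c), marked(b,c), on(b,b), on(c,c)}

step(c,b); step(a,c); free(b,b)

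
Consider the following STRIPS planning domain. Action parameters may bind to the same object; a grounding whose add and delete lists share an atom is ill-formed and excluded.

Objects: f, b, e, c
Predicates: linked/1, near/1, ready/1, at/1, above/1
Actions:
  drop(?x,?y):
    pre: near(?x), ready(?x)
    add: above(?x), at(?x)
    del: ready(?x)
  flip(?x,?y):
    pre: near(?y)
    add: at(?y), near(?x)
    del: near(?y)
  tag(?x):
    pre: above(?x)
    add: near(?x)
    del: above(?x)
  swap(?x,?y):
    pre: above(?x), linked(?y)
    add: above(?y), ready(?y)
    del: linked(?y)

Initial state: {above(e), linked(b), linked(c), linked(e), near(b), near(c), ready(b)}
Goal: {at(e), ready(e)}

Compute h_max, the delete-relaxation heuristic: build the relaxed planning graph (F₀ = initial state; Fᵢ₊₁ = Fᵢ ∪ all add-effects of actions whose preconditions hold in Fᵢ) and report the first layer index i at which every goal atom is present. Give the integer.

2

F0 = init (7 atoms)
F1 = F0 ∪ {above(b), above(c), at(b), at(c), near(e), near(f), ready(c), ready(e)}  (15 atoms)
F2 = F1 ∪ {at(e), at(f)}  (17 atoms)
goal ⊆ F2  ⇒  h_max = 2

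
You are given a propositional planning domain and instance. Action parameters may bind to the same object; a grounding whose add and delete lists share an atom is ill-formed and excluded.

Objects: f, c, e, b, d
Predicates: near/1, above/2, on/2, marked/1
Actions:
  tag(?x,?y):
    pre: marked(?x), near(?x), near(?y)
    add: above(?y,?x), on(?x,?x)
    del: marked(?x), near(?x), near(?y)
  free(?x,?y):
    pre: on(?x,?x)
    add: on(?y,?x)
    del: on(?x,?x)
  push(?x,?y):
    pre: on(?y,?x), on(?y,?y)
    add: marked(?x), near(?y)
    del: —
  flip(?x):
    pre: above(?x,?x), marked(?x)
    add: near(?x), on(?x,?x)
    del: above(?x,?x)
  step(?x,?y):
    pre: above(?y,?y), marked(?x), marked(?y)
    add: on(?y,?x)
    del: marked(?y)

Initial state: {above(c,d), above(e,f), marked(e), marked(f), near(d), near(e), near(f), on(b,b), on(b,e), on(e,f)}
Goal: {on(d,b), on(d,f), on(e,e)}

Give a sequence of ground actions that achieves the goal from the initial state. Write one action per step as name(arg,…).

1. tag(f,f)  →  {above(c,d), above(e,f), above(f,f), marked(e), near(d), near(e), on(b,b), on(b,e), on(e,f), on(f,f)}
2. tag(e,e)  →  {above(c,d), above(e,e), above(e,f), above(f,f), near(d), on(b,b), on(b,e), on(e,e), on(e,f), on(f,f)}
3. free(f,d)  →  {above(c,d), above(e,e), above(e,f), above(f,f), near(d), on(b,b), on(b,e), on(d,f), on(e,e), on(e,f)}
4. free(b,d)  →  {above(c,d), above(e,e), above(e,f), above(f,f), near(d), on(b,e), on(d,b), on(d,f), on(e,e), on(e,f)}

tag(f,f); tag(e,e); free(f,d); free(b,d)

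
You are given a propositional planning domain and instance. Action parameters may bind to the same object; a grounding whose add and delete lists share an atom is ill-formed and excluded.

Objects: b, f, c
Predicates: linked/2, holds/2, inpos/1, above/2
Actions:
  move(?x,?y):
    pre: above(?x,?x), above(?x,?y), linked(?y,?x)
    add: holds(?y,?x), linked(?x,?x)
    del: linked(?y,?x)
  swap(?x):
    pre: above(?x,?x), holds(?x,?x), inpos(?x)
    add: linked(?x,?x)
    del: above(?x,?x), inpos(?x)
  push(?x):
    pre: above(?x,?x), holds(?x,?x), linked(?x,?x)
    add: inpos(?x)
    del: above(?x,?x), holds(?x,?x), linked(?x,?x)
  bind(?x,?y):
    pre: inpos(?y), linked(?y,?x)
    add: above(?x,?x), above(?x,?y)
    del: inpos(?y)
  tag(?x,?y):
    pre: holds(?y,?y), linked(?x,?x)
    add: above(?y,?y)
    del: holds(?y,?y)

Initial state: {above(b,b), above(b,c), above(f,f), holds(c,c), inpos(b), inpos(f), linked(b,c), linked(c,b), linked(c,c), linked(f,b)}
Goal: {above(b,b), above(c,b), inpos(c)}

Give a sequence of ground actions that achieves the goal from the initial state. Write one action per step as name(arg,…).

bind(c,b); push(c)

1. bind(c,b)  →  {above(b,b), above(b,c), above(c,b), above(c,c), above(f,f), holds(c,c), inpos(f), linked(b,c), linked(c,b), linked(c,c), linked(f,b)}
2. push(c)  →  {above(b,b), above(b,c), above(c,b), above(f,f), inpos(c), inpos(f), linked(b,c), linked(c,b), linked(f,b)}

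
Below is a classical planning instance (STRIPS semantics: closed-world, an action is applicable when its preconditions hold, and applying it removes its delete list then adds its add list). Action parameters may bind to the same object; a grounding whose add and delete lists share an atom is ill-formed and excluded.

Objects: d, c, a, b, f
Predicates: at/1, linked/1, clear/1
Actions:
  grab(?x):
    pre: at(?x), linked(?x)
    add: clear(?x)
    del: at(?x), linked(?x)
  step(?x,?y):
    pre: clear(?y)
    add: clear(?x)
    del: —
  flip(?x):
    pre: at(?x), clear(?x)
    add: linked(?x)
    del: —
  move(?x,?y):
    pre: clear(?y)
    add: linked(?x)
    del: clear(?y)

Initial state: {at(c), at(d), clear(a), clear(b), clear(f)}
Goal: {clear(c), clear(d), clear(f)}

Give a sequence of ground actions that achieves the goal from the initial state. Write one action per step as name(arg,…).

1. step(d,a)  →  {at(c), at(d), clear(a), clear(b), clear(d), clear(f)}
2. step(c,d)  →  {at(c), at(d), clear(a), clear(b), clear(c), clear(d), clear(f)}

step(d,a); step(c,d)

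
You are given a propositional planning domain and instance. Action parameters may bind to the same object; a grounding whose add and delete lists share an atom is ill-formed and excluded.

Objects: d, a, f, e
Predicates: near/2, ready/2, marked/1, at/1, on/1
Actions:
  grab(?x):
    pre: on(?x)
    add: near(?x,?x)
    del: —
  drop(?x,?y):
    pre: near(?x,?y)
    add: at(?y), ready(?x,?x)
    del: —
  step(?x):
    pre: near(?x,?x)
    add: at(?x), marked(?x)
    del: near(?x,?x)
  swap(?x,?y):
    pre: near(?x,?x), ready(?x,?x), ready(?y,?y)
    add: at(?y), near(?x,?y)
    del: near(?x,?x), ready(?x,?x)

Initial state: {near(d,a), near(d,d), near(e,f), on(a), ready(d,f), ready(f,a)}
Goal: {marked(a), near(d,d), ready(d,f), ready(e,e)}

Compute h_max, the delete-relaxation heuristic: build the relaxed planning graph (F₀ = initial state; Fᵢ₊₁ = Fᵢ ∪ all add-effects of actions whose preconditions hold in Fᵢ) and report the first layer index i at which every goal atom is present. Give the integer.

F0 = init (6 atoms)
F1 = F0 ∪ {at(a), at(d), at(f), marked(d), near(a,a), ready(d,d), ready(e,e)}  (13 atoms)
F2 = F1 ∪ {at(e), marked(a), near(d,e), ready(a,a)}  (17 atoms)
goal ⊆ F2  ⇒  h_max = 2

2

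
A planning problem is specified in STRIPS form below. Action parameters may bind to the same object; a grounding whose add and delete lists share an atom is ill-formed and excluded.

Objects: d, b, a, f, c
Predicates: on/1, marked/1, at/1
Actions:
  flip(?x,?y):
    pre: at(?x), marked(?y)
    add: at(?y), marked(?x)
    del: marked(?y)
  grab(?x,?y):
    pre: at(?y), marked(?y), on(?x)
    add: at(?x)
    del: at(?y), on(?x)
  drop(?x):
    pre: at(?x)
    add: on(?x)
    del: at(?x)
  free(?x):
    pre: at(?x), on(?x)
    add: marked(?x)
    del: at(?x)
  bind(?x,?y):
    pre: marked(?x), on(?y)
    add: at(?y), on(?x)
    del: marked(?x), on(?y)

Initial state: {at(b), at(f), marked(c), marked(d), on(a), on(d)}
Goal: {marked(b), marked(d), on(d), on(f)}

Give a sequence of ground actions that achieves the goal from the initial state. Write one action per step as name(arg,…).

1. flip(b,c)  →  {at(b), at(c), at(f), marked(b), marked(d), on(a), on(d)}
2. drop(f)  →  {at(b), at(c), marked(b), marked(d), on(a), on(d), on(f)}

flip(b,c); drop(f)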